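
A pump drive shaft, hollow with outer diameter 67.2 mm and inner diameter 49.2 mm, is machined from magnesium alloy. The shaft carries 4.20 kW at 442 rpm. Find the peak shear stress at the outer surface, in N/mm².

ω = 2π·442/60 = 46.29 rad/s, so T = P/ω = 4.20×10³ / 46.29 = 90.74 N·m.
J = π(d_o⁴ − d_i⁴)/32 = π(0.0672⁴ − 0.0492⁴)/32 = 1.427×10^-6 m⁴.
τ_max = T·r/J = 90.74 × 0.0336 / 1.427×10^-6 = 2.137×10^6 Pa.

2.14 N/mm²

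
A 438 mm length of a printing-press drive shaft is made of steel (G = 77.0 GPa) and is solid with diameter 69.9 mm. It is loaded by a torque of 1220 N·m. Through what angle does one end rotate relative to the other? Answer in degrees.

0.170°

J = πd⁴/32 = π(0.0699)⁴/32 = 2.344×10^-6 m⁴.
θ = T·L/(G·J) = 1220 × 0.438 / (77.0×10⁹ × 2.344×10^-6) = 2.961×10^-3 rad.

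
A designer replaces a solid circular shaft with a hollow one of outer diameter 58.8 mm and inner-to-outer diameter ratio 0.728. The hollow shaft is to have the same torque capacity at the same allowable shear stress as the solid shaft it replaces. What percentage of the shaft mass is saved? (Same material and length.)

Equal τ_max and T ⇒ the solid shaft needs d_s³ = d_o³(1−k⁴), so d_s = 58.8·(1−0.728⁴)^(1/3) = 52.68 mm.
Area ratio A_h/A_s = d_o²(1−k²)/d_s² = (1−k²)/(1−k⁴)^(2/3) = 0.5856.
Mass saving = 1 − 0.5856 = 41.4 %.

41.4 %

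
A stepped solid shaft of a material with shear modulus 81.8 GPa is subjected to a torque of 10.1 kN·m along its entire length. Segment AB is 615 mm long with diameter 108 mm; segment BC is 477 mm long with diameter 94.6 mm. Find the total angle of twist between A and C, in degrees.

J_AB = π(0.108)⁴/32 = 1.34×10^-5 m⁴; J_BC = π(0.0946)⁴/32 = 7.86×10^-6 m⁴.
θ = (T/G)·Σ L_i/J_i = (10100/81.8×10⁹)·(0.615/1.34×10^-5 + 0.477/7.86×10^-6) = 0.01318 rad.

0.755°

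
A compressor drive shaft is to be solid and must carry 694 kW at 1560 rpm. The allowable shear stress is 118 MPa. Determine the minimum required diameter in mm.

ω = 2π·1560/60 = 163.4 rad/s, so T = P/ω = 694×10³ / 163.4 = 4248 N·m.
For a solid shaft τ_max = 16T/(πd³), so d = (16T/(π τ_allow))^(1/3) = (16·4248/(π·1.18×10^8))^(1/3) = 0.05681 m.

56.8 mm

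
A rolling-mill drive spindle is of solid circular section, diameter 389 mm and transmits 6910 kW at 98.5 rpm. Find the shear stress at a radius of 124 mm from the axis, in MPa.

37.0 MPa

ω = 2π·98.5/60 = 10.31 rad/s, so T = P/ω = 6910×10³ / 10.31 = 669900 N·m.
J = πd⁴/32 = π(0.389)⁴/32 = 2.248×10^-3 m⁴.
Shear stress varies linearly with radius: τ = T·r/J = 669900 × 0.124 / 2.248×10^-3 = 3.695×10^7 Pa.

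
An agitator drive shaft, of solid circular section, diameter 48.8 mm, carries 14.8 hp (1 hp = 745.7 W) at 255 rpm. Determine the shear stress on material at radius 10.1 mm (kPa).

7500 kPa

ω = 2π·255/60 = 26.70 rad/s, so T = P/ω = 14.8×745.7 / 26.70 = 413.3 N·m.
J = πd⁴/32 = π(0.0488)⁴/32 = 5.568×10^-7 m⁴.
Shear stress varies linearly with radius: τ = T·r/J = 413.3 × 0.0101 / 5.568×10^-7 = 7.497×10^6 Pa.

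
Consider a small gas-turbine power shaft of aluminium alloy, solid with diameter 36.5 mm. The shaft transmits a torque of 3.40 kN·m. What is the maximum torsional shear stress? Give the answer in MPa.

J = πd⁴/32 = π(0.0365)⁴/32 = 1.742×10^-7 m⁴.
τ_max = T·r/J = 3400 × 0.0182 / 1.742×10^-7 = 3.561×10^8 Pa.

356 MPa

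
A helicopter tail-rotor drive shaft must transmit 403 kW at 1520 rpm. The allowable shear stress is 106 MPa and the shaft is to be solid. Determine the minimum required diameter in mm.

49.5 mm

ω = 2π·1520/60 = 159.2 rad/s, so T = P/ω = 403×10³ / 159.2 = 2532 N·m.
For a solid shaft τ_max = 16T/(πd³), so d = (16T/(π τ_allow))^(1/3) = (16·2532/(π·1.06×10^8))^(1/3) = 0.04955 m.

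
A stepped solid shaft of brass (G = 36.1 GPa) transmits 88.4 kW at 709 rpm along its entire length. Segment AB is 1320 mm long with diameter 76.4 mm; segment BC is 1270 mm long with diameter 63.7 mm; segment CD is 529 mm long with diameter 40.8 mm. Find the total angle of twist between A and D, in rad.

ω = 2π·709/60 = 74.25 rad/s, so T = P/ω = 88.4×10³ / 74.25 = 1191 N·m.
J_AB = π(0.0764)⁴/32 = 3.34×10^-6 m⁴; J_BC = π(0.0637)⁴/32 = 1.62×10^-6 m⁴; J_CD = π(0.0408)⁴/32 = 2.72×10^-7 m⁴.
θ = (T/G)·Σ L_i/J_i = (1191/36.1×10⁹)·(1.32/3.34×10^-6 + 1.27/1.62×10^-6 + 0.529/2.72×10^-7) = 0.1031 rad.

0.103 rad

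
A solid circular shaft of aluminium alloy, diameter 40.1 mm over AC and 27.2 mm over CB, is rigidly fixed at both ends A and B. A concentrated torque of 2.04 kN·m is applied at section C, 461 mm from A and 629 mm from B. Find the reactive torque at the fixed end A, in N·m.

Compatibility: T_A·a/J_AC = T_B·b/J_CB with T_A + T_B = T₀.
J_AC = 2.54×10^-7 m⁴, J_CB = 5.37×10^-8 m⁴, so T_A = T₀·(J_AC/a)/((J_AC/a)+(J_CB/b)) = 1766 N·m, T_B = 274.0 N·m.

1770 N·m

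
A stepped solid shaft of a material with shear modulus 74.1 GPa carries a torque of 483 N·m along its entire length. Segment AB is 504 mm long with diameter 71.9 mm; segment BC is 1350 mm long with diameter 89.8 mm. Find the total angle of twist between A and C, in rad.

J_AB = π(0.0719)⁴/32 = 2.62×10^-6 m⁴; J_BC = π(0.0898)⁴/32 = 6.38×10^-6 m⁴.
θ = (T/G)·Σ L_i/J_i = (483.0/74.1×10⁹)·(0.504/2.62×10^-6 + 1.35/6.38×10^-6) = 2.630×10^-3 rad.

0.00263 rad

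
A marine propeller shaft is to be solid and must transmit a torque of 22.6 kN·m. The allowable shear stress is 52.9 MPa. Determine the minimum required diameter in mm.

For a solid shaft τ_max = 16T/(πd³), so d = (16T/(π τ_allow))^(1/3) = (16·22600/(π·5.29×10^7))^(1/3) = 0.1296 m.

130 mm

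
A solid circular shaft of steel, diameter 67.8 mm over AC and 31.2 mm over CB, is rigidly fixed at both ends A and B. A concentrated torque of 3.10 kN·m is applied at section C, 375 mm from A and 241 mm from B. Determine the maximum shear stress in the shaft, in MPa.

47.4 MPa

Compatibility: T_A·a/J_AC = T_B·b/J_CB with T_A + T_B = T₀.
J_AC = 2.07×10^-6 m⁴, J_CB = 9.30×10^-8 m⁴, so T_A = T₀·(J_AC/a)/((J_AC/a)+(J_CB/b)) = 2898 N·m, T_B = 202.2 N·m.
τ in each portion: τ_AC = 4.74×10^7 Pa, τ_CB = 3.39×10^7 Pa; maximum is in AC.
τ_max = T_AC·r/J = 2898·0.0339/2.07×10^-6 = 4.735×10^7 Pa.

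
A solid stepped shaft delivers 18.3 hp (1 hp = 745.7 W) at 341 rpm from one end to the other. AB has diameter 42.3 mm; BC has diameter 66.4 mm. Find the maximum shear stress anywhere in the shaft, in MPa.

25.7 MPa

ω = 2π·341/60 = 35.71 rad/s, so T = P/ω = 18.3×745.7 / 35.71 = 382.1 N·m.
Under the same torque, τ_max = 16T/(πd³) is largest where d is smallest — segment AB (d = 42.3 mm).
τ_max = 16·382.1/(π·(0.0423)³) = 2.571×10^7 Pa.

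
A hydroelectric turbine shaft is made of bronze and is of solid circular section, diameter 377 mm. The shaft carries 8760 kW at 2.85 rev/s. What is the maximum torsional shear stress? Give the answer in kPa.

ω = 2π·2.85 = 17.91 rad/s, so T = P/ω = 8760×10³ / 17.91 = 489200 N·m.
J = πd⁴/32 = π(0.377)⁴/32 = 1.983×10^-3 m⁴.
τ_max = T·r/J = 489200 × 0.189 / 1.983×10^-3 = 4.650×10^7 Pa.

46500 kPa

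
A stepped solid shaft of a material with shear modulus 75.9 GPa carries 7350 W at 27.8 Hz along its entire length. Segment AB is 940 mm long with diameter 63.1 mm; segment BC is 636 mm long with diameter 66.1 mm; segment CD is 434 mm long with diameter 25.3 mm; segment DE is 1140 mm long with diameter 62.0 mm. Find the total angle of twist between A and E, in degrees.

0.398°

ω = 2π·27.8 = 174.7 rad/s, so T = P/ω = 7350 / 174.7 = 42.08 N·m.
J_AB = π(0.0631)⁴/32 = 1.56×10^-6 m⁴; J_BC = π(0.0661)⁴/32 = 1.87×10^-6 m⁴; J_CD = π(0.0253)⁴/32 = 4.02×10^-8 m⁴; J_DE = π(0.0620)⁴/32 = 1.45×10^-6 m⁴.
θ = (T/G)·Σ L_i/J_i = (42.08/75.9×10⁹)·(0.940/1.56×10^-6 + 0.636/1.87×10^-6 + 0.434/4.02×10^-8 + 1.14/1.45×10^-6) = 6.940×10^-3 rad.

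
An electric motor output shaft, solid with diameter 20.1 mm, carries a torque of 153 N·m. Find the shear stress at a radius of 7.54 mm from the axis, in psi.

J = πd⁴/32 = π(0.0201)⁴/32 = 1.602×10^-8 m⁴.
Shear stress varies linearly with radius: τ = T·r/J = 153.0 × 0.00754 / 1.602×10^-8 = 7.199×10^7 Pa.

10400 psi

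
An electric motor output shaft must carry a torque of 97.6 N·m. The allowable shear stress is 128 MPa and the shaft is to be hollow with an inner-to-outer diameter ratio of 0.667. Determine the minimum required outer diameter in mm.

16.9 mm

For a hollow shaft with d_i/d_o = 0.667: τ_max = 16T/(π d_o³ (1−k⁴)), so d_o = [16T/(π τ_allow (1−k⁴))]^(1/3) = [16·97.60/(π·1.28×10^8·0.8021)]^(1/3) = 0.01692 m.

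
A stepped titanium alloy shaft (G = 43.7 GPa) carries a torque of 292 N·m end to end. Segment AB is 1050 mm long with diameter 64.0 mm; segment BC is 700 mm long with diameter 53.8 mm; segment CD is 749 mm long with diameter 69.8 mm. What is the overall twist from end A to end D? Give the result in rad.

0.0121 rad

J_AB = π(0.0640)⁴/32 = 1.65×10^-6 m⁴; J_BC = π(0.0538)⁴/32 = 8.22×10^-7 m⁴; J_CD = π(0.0698)⁴/32 = 2.33×10^-6 m⁴.
θ = (T/G)·Σ L_i/J_i = (292.0/43.7×10⁹)·(1.05/1.65×10^-6 + 0.700/8.22×10^-7 + 0.749/2.33×10^-6) = 0.01209 rad.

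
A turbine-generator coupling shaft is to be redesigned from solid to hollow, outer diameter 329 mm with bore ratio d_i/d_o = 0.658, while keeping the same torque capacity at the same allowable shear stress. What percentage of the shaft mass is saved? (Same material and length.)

Equal τ_max and T ⇒ the solid shaft needs d_s³ = d_o³(1−k⁴), so d_s = 329·(1−0.658⁴)^(1/3) = 307.0 mm.
Area ratio A_h/A_s = d_o²(1−k²)/d_s² = (1−k²)/(1−k⁴)^(2/3) = 0.6512.
Mass saving = 1 − 0.6512 = 34.9 %.

34.9 %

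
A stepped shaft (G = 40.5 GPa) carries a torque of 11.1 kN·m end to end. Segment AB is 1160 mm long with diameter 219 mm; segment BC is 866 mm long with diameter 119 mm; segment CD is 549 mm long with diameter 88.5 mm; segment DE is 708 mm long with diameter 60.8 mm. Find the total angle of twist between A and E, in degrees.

10.5°

J_AB = π(0.219)⁴/32 = 2.26×10^-4 m⁴; J_BC = π(0.119)⁴/32 = 1.97×10^-5 m⁴; J_CD = π(0.0885)⁴/32 = 6.02×10^-6 m⁴; J_DE = π(0.0608)⁴/32 = 1.34×10^-6 m⁴.
θ = (T/G)·Σ L_i/J_i = (11100/40.5×10⁹)·(1.16/2.26×10^-4 + 0.866/1.97×10^-5 + 0.549/6.02×10^-6 + 0.708/1.34×10^-6) = 0.1831 rad.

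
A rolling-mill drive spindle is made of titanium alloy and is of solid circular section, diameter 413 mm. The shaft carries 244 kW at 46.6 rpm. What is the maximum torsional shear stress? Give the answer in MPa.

ω = 2π·46.6/60 = 4.880 rad/s, so T = P/ω = 244×10³ / 4.880 = 50000 N·m.
J = πd⁴/32 = π(0.413)⁴/32 = 2.856×10^-3 m⁴.
τ_max = T·r/J = 50000 × 0.206 / 2.856×10^-3 = 3.615×10^6 Pa.

3.61 MPa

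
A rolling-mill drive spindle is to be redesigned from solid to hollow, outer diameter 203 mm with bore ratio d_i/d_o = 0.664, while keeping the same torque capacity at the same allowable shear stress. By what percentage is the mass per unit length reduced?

Equal τ_max and T ⇒ the solid shaft needs d_s³ = d_o³(1−k⁴), so d_s = 203·(1−0.664⁴)^(1/3) = 188.9 mm.
Area ratio A_h/A_s = d_o²(1−k²)/d_s² = (1−k²)/(1−k⁴)^(2/3) = 0.6458.
Mass saving = 1 − 0.6458 = 35.4 %.

35.4 %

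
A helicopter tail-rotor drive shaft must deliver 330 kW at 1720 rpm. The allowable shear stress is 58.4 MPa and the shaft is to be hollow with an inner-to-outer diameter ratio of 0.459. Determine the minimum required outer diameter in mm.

55.1 mm

ω = 2π·1720/60 = 180.1 rad/s, so T = P/ω = 330×10³ / 180.1 = 1832 N·m.
For a hollow shaft with d_i/d_o = 0.459: τ_max = 16T/(π d_o³ (1−k⁴)), so d_o = [16T/(π τ_allow (1−k⁴))]^(1/3) = [16·1832/(π·5.84×10^7·0.9556)]^(1/3) = 0.05509 m.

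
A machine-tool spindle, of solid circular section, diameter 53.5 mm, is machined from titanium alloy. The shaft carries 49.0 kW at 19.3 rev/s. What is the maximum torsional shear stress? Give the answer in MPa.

13.4 MPa

ω = 2π·19.3 = 121.3 rad/s, so T = P/ω = 49.0×10³ / 121.3 = 404.1 N·m.
J = πd⁴/32 = π(0.0535)⁴/32 = 8.043×10^-7 m⁴.
τ_max = T·r/J = 404.1 × 0.0267 / 8.043×10^-7 = 1.344×10^7 Pa.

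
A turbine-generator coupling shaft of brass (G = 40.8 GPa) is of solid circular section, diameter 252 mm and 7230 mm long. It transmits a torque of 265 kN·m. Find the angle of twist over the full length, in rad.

J = πd⁴/32 = π(0.252)⁴/32 = 3.959×10^-4 m⁴.
θ = T·L/(G·J) = 265000 × 7.23 / (40.8×10⁹ × 3.959×10^-4) = 0.1186 rad.

0.119 rad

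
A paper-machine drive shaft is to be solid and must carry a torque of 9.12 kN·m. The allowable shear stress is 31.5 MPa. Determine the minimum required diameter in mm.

114 mm

For a solid shaft τ_max = 16T/(πd³), so d = (16T/(π τ_allow))^(1/3) = (16·9120/(π·3.15×10^7))^(1/3) = 0.1138 m.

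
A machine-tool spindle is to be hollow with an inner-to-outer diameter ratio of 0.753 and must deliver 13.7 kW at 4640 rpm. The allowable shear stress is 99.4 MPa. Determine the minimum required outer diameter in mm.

12.9 mm

ω = 2π·4640/60 = 485.9 rad/s, so T = P/ω = 13.7×10³ / 485.9 = 28.20 N·m.
For a hollow shaft with d_i/d_o = 0.753: τ_max = 16T/(π d_o³ (1−k⁴)), so d_o = [16T/(π τ_allow (1−k⁴))]^(1/3) = [16·28.20/(π·9.94×10^7·0.6785)]^(1/3) = 0.01286 m.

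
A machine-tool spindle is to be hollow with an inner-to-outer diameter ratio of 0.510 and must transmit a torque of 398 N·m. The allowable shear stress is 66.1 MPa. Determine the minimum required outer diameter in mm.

32.0 mm

For a hollow shaft with d_i/d_o = 0.510: τ_max = 16T/(π d_o³ (1−k⁴)), so d_o = [16T/(π τ_allow (1−k⁴))]^(1/3) = [16·398.0/(π·6.61×10^7·0.9323)]^(1/3) = 0.03204 m.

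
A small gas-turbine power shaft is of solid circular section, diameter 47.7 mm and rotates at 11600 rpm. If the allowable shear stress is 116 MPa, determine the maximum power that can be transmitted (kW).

3000 kW

J = πd⁴/32 = π(0.0477)⁴/32 = 5.082×10^-7 m⁴.
T_max = τ_allow·J/r = 1.16×10^8 × 5.082×10^-7 / 0.0239 = 2472 N·m.
ω = 2π·11600/60 = 1215 rad/s, so P_max = T_max·ω = 3.003×10^6 W.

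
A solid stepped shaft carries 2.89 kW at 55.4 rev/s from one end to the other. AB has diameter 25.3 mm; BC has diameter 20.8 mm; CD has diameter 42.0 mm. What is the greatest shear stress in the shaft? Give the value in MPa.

ω = 2π·55.4 = 348.1 rad/s, so T = P/ω = 2.89×10³ / 348.1 = 8.302 N·m.
Under the same torque, τ_max = 16T/(πd³) is largest where d is smallest — segment BC (d = 20.8 mm).
τ_max = 16·8.302/(π·(0.0208)³) = 4.699×10^6 Pa.

4.70 MPa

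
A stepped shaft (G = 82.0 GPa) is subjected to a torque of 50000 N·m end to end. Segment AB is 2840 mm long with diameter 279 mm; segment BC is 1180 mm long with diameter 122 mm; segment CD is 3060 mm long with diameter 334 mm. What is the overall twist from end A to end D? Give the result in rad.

0.0375 rad

J_AB = π(0.279)⁴/32 = 5.95×10^-4 m⁴; J_BC = π(0.122)⁴/32 = 2.17×10^-5 m⁴; J_CD = π(0.334)⁴/32 = 1.22×10^-3 m⁴.
θ = (T/G)·Σ L_i/J_i = (50000/82.0×10⁹)·(2.84/5.95×10^-4 + 1.18/2.17×10^-5 + 3.06/1.22×10^-3) = 0.03752 rad.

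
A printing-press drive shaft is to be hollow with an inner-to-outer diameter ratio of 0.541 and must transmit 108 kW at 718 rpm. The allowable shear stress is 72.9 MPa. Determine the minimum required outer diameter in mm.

ω = 2π·718/60 = 75.19 rad/s, so T = P/ω = 108×10³ / 75.19 = 1436 N·m.
For a hollow shaft with d_i/d_o = 0.541: τ_max = 16T/(π d_o³ (1−k⁴)), so d_o = [16T/(π τ_allow (1−k⁴))]^(1/3) = [16·1436/(π·7.29×10^7·0.9143)]^(1/3) = 0.04788 m.

47.9 mm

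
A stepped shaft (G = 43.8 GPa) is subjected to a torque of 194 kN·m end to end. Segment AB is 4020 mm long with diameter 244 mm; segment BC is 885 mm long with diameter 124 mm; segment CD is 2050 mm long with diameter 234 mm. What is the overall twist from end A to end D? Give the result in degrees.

14.4°

J_AB = π(0.244)⁴/32 = 3.48×10^-4 m⁴; J_BC = π(0.124)⁴/32 = 2.32×10^-5 m⁴; J_CD = π(0.234)⁴/32 = 2.94×10^-4 m⁴.
θ = (T/G)·Σ L_i/J_i = (194000/43.8×10⁹)·(4.02/3.48×10^-4 + 0.885/2.32×10^-5 + 2.05/2.94×10^-4) = 0.2509 rad.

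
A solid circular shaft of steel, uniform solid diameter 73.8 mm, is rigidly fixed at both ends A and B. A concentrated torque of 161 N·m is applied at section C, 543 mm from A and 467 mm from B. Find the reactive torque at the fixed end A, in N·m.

74.4 N·m

With uniform GJ and both ends fixed, compatibility θ_AC = θ_CB gives T_A·a = T_B·b, together with T_A + T_B = T₀.
T_A = T₀·b/(a+b) = 161.0·467/1010 = 74.44 N·m; T_B = 86.56 N·m.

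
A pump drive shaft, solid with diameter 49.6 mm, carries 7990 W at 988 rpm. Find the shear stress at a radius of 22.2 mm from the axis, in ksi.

ω = 2π·988/60 = 103.5 rad/s, so T = P/ω = 7990 / 103.5 = 77.23 N·m.
J = πd⁴/32 = π(0.0496)⁴/32 = 5.942×10^-7 m⁴.
Shear stress varies linearly with radius: τ = T·r/J = 77.23 × 0.0222 / 5.942×10^-7 = 2.885×10^6 Pa.

0.418 ksi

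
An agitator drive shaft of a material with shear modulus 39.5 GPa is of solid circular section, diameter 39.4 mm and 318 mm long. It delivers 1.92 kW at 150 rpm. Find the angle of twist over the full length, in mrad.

4.16 mrad

ω = 2π·150/60 = 15.71 rad/s, so T = P/ω = 1.92×10³ / 15.71 = 122.2 N·m.
J = πd⁴/32 = π(0.0394)⁴/32 = 2.366×10^-7 m⁴.
θ = T·L/(G·J) = 122.2 × 0.318 / (39.5×10⁹ × 2.366×10^-7) = 4.159×10^-3 rad.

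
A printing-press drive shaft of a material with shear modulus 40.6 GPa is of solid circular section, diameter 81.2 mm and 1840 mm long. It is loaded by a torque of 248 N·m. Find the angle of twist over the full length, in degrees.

J = πd⁴/32 = π(0.0812)⁴/32 = 4.268×10^-6 m⁴.
θ = T·L/(G·J) = 248.0 × 1.84 / (40.6×10⁹ × 4.268×10^-6) = 2.633×10^-3 rad.

0.151°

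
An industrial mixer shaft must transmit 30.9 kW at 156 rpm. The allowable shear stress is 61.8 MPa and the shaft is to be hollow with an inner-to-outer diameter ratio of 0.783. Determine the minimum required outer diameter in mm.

63.0 mm

ω = 2π·156/60 = 16.34 rad/s, so T = P/ω = 30.9×10³ / 16.34 = 1891 N·m.
For a hollow shaft with d_i/d_o = 0.783: τ_max = 16T/(π d_o³ (1−k⁴)), so d_o = [16T/(π τ_allow (1−k⁴))]^(1/3) = [16·1891/(π·6.18×10^7·0.6241)]^(1/3) = 0.06298 m.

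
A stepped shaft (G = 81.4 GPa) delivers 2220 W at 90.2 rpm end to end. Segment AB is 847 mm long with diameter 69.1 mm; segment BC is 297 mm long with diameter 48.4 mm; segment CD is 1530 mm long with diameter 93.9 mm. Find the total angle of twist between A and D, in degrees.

0.187°

ω = 2π·90.2/60 = 9.446 rad/s, so T = P/ω = 2220 / 9.446 = 235.0 N·m.
J_AB = π(0.0691)⁴/32 = 2.24×10^-6 m⁴; J_BC = π(0.0484)⁴/32 = 5.39×10^-7 m⁴; J_CD = π(0.0939)⁴/32 = 7.63×10^-6 m⁴.
θ = (T/G)·Σ L_i/J_i = (235.0/81.4×10⁹)·(0.847/2.24×10^-6 + 0.297/5.39×10^-7 + 1.53/7.63×10^-6) = 3.263×10^-3 rad.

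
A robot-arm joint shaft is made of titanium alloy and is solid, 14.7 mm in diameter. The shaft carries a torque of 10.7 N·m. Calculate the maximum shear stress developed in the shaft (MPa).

J = πd⁴/32 = π(0.0147)⁴/32 = 4.584×10^-9 m⁴.
τ_max = T·r/J = 10.70 × 0.00735 / 4.584×10^-9 = 1.716×10^7 Pa.

17.2 MPa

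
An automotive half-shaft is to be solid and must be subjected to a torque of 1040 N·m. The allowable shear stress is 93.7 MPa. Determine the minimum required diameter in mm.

For a solid shaft τ_max = 16T/(πd³), so d = (16T/(π τ_allow))^(1/3) = (16·1040/(π·9.37×10^7))^(1/3) = 0.03838 m.

38.4 mm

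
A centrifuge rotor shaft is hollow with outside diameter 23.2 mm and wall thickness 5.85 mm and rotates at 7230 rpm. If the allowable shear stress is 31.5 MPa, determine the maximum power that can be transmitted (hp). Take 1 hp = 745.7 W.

J = π(d_o⁴ − d_i⁴)/32 = π(0.0232⁴ − 0.0115⁴)/32 = 2.672×10^-8 m⁴.
T_max = τ_allow·J/r = 3.15×10^7 × 2.672×10^-8 / 0.0116 = 72.57 N·m.
ω = 2π·7230/60 = 757.1 rad/s, so P_max = T_max·ω = 5.494×10^4 W.

73.7 hp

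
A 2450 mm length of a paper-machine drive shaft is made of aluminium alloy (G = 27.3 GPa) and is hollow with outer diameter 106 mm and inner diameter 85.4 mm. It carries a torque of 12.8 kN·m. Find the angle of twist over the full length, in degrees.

9.18°

J = π(d_o⁴ − d_i⁴)/32 = π(0.106⁴ − 0.0854⁴)/32 = 7.172×10^-6 m⁴.
θ = T·L/(G·J) = 12800 × 2.45 / (27.3×10⁹ × 7.172×10^-6) = 0.1602 rad.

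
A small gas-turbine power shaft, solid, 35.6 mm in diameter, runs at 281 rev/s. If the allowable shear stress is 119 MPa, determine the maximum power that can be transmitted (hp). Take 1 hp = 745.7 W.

J = πd⁴/32 = π(0.0356)⁴/32 = 1.577×10^-7 m⁴.
T_max = τ_allow·J/r = 1.19×10^8 × 1.577×10^-7 / 0.0178 = 1054 N·m.
ω = 2π·281 = 1766 rad/s, so P_max = T_max·ω = 1.861×10^6 W.

2500 hp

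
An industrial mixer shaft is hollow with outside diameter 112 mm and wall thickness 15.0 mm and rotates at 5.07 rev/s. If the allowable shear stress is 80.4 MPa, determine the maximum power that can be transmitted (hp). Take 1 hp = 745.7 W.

J = π(d_o⁴ − d_i⁴)/32 = π(0.112⁴ − 0.0820⁴)/32 = 1.101×10^-5 m⁴.
T_max = τ_allow·J/r = 8.04×10^7 × 1.101×10^-5 / 0.0560 = 15810 N·m.
ω = 2π·5.07 = 31.86 rad/s, so P_max = T_max·ω = 5.035×10^5 W.

675 hp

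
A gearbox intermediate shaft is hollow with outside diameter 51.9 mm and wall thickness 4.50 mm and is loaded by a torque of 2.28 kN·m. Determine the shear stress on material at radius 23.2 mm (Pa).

J = π(d_o⁴ − d_i⁴)/32 = π(0.0519⁴ − 0.0429⁴)/32 = 3.798×10^-7 m⁴.
Shear stress varies linearly with radius: τ = T·r/J = 2280 × 0.0232 / 3.798×10^-7 = 1.393×10^8 Pa.

1.39e8 Pa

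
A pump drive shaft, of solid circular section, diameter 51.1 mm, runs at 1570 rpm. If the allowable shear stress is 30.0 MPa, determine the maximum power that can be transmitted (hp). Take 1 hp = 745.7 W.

J = πd⁴/32 = π(0.0511)⁴/32 = 6.694×10^-7 m⁴.
T_max = τ_allow·J/r = 3.00×10^7 × 6.694×10^-7 / 0.0255 = 786.0 N·m.
ω = 2π·1570/60 = 164.4 rad/s, so P_max = T_max·ω = 1.292×10^5 W.

173 hp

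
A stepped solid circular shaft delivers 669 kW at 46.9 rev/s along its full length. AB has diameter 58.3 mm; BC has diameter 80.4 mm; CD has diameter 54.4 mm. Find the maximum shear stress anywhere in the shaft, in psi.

ω = 2π·46.9 = 294.7 rad/s, so T = P/ω = 669×10³ / 294.7 = 2270 N·m.
Under the same torque, τ_max = 16T/(πd³) is largest where d is smallest — segment CD (d = 54.4 mm).
τ_max = 16·2270/(π·(0.0544)³) = 7.182×10^7 Pa.

10400 psi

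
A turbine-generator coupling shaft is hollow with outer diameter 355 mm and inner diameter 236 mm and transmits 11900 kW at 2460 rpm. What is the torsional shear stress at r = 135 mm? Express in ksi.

0.721 ksi

ω = 2π·2460/60 = 257.6 rad/s, so T = P/ω = 11900×10³ / 257.6 = 46190 N·m.
J = π(d_o⁴ − d_i⁴)/32 = π(0.355⁴ − 0.236⁴)/32 = 1.255×10^-3 m⁴.
Shear stress varies linearly with radius: τ = T·r/J = 46190 × 0.135 / 1.255×10^-3 = 4.970×10^6 Pa.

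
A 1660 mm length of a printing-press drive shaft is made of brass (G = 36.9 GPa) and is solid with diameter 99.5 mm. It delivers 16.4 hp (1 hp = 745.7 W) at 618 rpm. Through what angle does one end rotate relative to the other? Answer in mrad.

ω = 2π·618/60 = 64.72 rad/s, so T = P/ω = 16.4×745.7 / 64.72 = 189.0 N·m.
J = πd⁴/32 = π(0.0995)⁴/32 = 9.623×10^-6 m⁴.
θ = T·L/(G·J) = 189.0 × 1.66 / (36.9×10⁹ × 9.623×10^-6) = 8.834×10^-4 rad.

0.883 mrad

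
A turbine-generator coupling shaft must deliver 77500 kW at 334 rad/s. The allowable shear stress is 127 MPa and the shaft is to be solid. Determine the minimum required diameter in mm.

ω = 334 rad/s, so T = P/ω = 77500×10³ / 334.0 = 232000 N·m.
For a solid shaft τ_max = 16T/(πd³), so d = (16T/(π τ_allow))^(1/3) = (16·232000/(π·1.27×10^8))^(1/3) = 0.2103 m.

210 mm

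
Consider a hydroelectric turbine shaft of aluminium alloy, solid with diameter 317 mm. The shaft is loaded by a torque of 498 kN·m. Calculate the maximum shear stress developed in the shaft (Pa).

J = πd⁴/32 = π(0.317)⁴/32 = 9.914×10^-4 m⁴.
τ_max = T·r/J = 498000 × 0.159 / 9.914×10^-4 = 7.962×10^7 Pa.

7.96e7 Pa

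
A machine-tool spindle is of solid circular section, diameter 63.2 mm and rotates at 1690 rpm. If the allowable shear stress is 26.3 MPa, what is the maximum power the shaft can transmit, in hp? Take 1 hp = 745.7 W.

J = πd⁴/32 = π(0.0632)⁴/32 = 1.566×10^-6 m⁴.
T_max = τ_allow·J/r = 2.63×10^7 × 1.566×10^-6 / 0.0316 = 1304 N·m.
ω = 2π·1690/60 = 177.0 rad/s, so P_max = T_max·ω = 2.307×10^5 W.

309 hp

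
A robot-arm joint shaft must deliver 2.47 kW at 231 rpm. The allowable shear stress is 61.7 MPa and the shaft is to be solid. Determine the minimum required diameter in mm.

20.4 mm

ω = 2π·231/60 = 24.19 rad/s, so T = P/ω = 2.47×10³ / 24.19 = 102.1 N·m.
For a solid shaft τ_max = 16T/(πd³), so d = (16T/(π τ_allow))^(1/3) = (16·102.1/(π·6.17×10^7))^(1/3) = 0.02035 m.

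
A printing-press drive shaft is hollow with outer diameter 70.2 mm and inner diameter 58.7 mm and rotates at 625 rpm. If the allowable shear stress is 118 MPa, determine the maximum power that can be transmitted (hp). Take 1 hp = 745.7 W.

J = π(d_o⁴ − d_i⁴)/32 = π(0.0702⁴ − 0.0587⁴)/32 = 1.219×10^-6 m⁴.
T_max = τ_allow·J/r = 1.18×10^8 × 1.219×10^-6 / 0.0351 = 4097 N·m.
ω = 2π·625/60 = 65.45 rad/s, so P_max = T_max·ω = 2.681×10^5 W.

360 hp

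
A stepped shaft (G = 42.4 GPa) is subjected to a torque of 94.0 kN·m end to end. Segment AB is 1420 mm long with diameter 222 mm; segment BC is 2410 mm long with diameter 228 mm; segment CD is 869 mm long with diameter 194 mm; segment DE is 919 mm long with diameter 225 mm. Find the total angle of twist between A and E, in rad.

J_AB = π(0.222)⁴/32 = 2.38×10^-4 m⁴; J_BC = π(0.228)⁴/32 = 2.65×10^-4 m⁴; J_CD = π(0.194)⁴/32 = 1.39×10^-4 m⁴; J_DE = π(0.225)⁴/32 = 2.52×10^-4 m⁴.
θ = (T/G)·Σ L_i/J_i = (94000/42.4×10⁹)·(1.42/2.38×10^-4 + 2.41/2.65×10^-4 + 0.869/1.39×10^-4 + 0.919/2.52×10^-4) = 0.05529 rad.

0.0553 rad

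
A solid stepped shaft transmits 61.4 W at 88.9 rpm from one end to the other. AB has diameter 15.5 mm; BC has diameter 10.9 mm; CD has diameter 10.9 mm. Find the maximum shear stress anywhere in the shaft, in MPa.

ω = 2π·88.9/60 = 9.310 rad/s, so T = P/ω = 61.4 / 9.310 = 6.595 N·m.
Under the same torque, τ_max = 16T/(πd³) is largest where d is smallest — segment BC (d = 10.9 mm).
τ_max = 16·6.595/(π·(0.0109)³) = 2.594×10^7 Pa.

25.9 MPa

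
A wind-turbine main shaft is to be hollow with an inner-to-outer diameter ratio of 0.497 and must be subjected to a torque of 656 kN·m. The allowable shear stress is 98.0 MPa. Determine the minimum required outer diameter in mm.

331 mm

For a hollow shaft with d_i/d_o = 0.497: τ_max = 16T/(π d_o³ (1−k⁴)), so d_o = [16T/(π τ_allow (1−k⁴))]^(1/3) = [16·656000/(π·9.80×10^7·0.9390)]^(1/3) = 0.3311 m.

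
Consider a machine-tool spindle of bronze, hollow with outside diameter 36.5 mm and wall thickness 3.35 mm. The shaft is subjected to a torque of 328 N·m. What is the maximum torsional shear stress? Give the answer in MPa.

J = π(d_o⁴ − d_i⁴)/32 = π(0.0365⁴ − 0.0298⁴)/32 = 9.683×10^-8 m⁴.
τ_max = T·r/J = 328.0 × 0.0182 / 9.683×10^-8 = 6.182×10^7 Pa.

61.8 MPa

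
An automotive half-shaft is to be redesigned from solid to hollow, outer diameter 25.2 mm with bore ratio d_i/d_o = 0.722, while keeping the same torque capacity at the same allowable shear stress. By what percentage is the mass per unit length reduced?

Equal τ_max and T ⇒ the solid shaft needs d_s³ = d_o³(1−k⁴), so d_s = 25.2·(1−0.722⁴)^(1/3) = 22.67 mm.
Area ratio A_h/A_s = d_o²(1−k²)/d_s² = (1−k²)/(1−k⁴)^(2/3) = 0.5914.
Mass saving = 1 − 0.5914 = 40.9 %.

40.9 %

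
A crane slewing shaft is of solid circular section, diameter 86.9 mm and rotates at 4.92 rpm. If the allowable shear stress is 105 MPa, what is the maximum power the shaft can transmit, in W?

6970 W

J = πd⁴/32 = π(0.0869)⁴/32 = 5.599×10^-6 m⁴.
T_max = τ_allow·J/r = 1.05×10^8 × 5.599×10^-6 / 0.0435 = 13530 N·m.
ω = 2π·4.92/60 = 0.5152 rad/s, so P_max = T_max·ω = 6971 W.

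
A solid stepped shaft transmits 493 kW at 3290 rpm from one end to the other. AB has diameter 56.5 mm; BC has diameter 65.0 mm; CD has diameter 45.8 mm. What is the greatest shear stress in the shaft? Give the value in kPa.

ω = 2π·3290/60 = 344.5 rad/s, so T = P/ω = 493×10³ / 344.5 = 1431 N·m.
Under the same torque, τ_max = 16T/(πd³) is largest where d is smallest — segment CD (d = 45.8 mm).
τ_max = 16·1431/(π·(0.0458)³) = 7.586×10^7 Pa.

75900 kPa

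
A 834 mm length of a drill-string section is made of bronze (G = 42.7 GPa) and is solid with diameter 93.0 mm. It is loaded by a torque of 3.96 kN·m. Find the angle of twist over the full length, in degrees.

0.603°

J = πd⁴/32 = π(0.0930)⁴/32 = 7.344×10^-6 m⁴.
θ = T·L/(G·J) = 3960 × 0.834 / (42.7×10⁹ × 7.344×10^-6) = 0.01053 rad.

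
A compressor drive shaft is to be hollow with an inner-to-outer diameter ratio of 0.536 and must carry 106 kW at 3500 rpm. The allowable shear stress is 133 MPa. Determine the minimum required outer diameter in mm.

ω = 2π·3500/60 = 366.5 rad/s, so T = P/ω = 106×10³ / 366.5 = 289.2 N·m.
For a hollow shaft with d_i/d_o = 0.536: τ_max = 16T/(π d_o³ (1−k⁴)), so d_o = [16T/(π τ_allow (1−k⁴))]^(1/3) = [16·289.2/(π·1.33×10^8·0.9175)]^(1/3) = 0.02294 m.

22.9 mm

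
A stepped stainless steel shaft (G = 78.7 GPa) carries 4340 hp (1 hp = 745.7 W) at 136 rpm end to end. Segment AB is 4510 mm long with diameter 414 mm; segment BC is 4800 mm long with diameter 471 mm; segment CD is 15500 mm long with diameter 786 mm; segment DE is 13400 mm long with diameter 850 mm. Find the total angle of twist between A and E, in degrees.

ω = 2π·136/60 = 14.24 rad/s, so T = P/ω = 4340×745.7 / 14.24 = 227200 N·m.
J_AB = π(0.414)⁴/32 = 2.88×10^-3 m⁴; J_BC = π(0.471)⁴/32 = 4.83×10^-3 m⁴; J_CD = π(0.786)⁴/32 = 0.0375 m⁴; J_DE = π(0.850)⁴/32 = 0.0512 m⁴.
θ = (T/G)·Σ L_i/J_i = (227200/78.7×10⁹)·(4.51/2.88×10^-3 + 4.80/4.83×10^-3 + 15.5/0.0375 + 13.4/0.0512) = 9.333×10^-3 rad.

0.535°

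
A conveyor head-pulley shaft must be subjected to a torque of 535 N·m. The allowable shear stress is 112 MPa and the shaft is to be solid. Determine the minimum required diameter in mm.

29.0 mm

For a solid shaft τ_max = 16T/(πd³), so d = (16T/(π τ_allow))^(1/3) = (16·535.0/(π·1.12×10^8))^(1/3) = 0.02898 m.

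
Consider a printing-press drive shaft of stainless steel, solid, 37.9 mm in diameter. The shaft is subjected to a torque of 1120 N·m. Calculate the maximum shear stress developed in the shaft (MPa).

105 MPa

J = πd⁴/32 = π(0.0379)⁴/32 = 2.026×10^-7 m⁴.
τ_max = T·r/J = 1120 × 0.0189 / 2.026×10^-7 = 1.048×10^8 Pa.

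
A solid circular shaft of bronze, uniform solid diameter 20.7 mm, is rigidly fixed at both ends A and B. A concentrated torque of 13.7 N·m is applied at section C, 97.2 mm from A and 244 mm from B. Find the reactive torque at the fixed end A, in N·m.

9.80 N·m

With uniform GJ and both ends fixed, compatibility θ_AC = θ_CB gives T_A·a = T_B·b, together with T_A + T_B = T₀.
T_A = T₀·b/(a+b) = 13.70·244/341.2 = 9.797 N·m; T_B = 3.903 N·m.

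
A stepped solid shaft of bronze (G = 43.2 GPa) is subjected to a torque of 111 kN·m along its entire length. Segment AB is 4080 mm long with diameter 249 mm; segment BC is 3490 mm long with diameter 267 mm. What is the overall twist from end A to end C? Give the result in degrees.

2.62°

J_AB = π(0.249)⁴/32 = 3.77×10^-4 m⁴; J_BC = π(0.267)⁴/32 = 4.99×10^-4 m⁴.
θ = (T/G)·Σ L_i/J_i = (111000/43.2×10⁹)·(4.08/3.77×10^-4 + 3.49/4.99×10^-4) = 0.04575 rad.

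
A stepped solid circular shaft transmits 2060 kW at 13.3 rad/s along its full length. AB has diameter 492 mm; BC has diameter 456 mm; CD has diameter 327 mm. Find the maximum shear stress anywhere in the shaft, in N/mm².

22.6 N/mm²

ω = 13.3 rad/s, so T = P/ω = 2060×10³ / 13.30 = 154900 N·m.
Under the same torque, τ_max = 16T/(πd³) is largest where d is smallest — segment CD (d = 327 mm).
τ_max = 16·154900/(π·(0.327)³) = 2.256×10^7 Pa.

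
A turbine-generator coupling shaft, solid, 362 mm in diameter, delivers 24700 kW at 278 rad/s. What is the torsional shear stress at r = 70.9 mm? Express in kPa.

ω = 278 rad/s, so T = P/ω = 24700×10³ / 278.0 = 88850 N·m.
J = πd⁴/32 = π(0.362)⁴/32 = 1.686×10^-3 m⁴.
Shear stress varies linearly with radius: τ = T·r/J = 88850 × 0.0709 / 1.686×10^-3 = 3.736×10^6 Pa.

3740 kPa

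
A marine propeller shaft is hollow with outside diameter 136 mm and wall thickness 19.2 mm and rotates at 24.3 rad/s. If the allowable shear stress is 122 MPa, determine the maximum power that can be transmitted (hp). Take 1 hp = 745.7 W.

J = π(d_o⁴ − d_i⁴)/32 = π(0.136⁴ − 0.0976⁴)/32 = 2.468×10^-5 m⁴.
T_max = τ_allow·J/r = 1.22×10^8 × 2.468×10^-5 / 0.0680 = 44270 N·m.
ω = 24.3 rad/s, so P_max = T_max·ω = 1.076×10^6 W.

1440 hp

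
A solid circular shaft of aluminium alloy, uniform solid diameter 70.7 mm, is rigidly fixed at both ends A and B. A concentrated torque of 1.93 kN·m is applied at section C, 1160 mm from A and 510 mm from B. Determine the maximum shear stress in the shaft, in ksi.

With uniform GJ and both ends fixed, compatibility θ_AC = θ_CB gives T_A·a = T_B·b, together with T_A + T_B = T₀.
T_A = T₀·b/(a+b) = 1930·510/1670 = 589.4 N·m; T_B = 1341 N·m.
τ in each portion: τ_AC = 8.49×10^6 Pa, τ_CB = 1.93×10^7 Pa; maximum is in CB.
τ_max = T_CB·r/J = 1341·0.0353/2.45×10^-6 = 1.932×10^7 Pa.

2.80 ksi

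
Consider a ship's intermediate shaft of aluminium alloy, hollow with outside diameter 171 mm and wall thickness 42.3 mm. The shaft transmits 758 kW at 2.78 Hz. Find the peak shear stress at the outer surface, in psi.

6860 psi

ω = 2π·2.78 = 17.47 rad/s, so T = P/ω = 758×10³ / 17.47 = 43400 N·m.
J = π(d_o⁴ − d_i⁴)/32 = π(0.171⁴ − 0.0864⁴)/32 = 7.847×10^-5 m⁴.
τ_max = T·r/J = 43400 × 0.0855 / 7.847×10^-5 = 4.728×10^7 Pa.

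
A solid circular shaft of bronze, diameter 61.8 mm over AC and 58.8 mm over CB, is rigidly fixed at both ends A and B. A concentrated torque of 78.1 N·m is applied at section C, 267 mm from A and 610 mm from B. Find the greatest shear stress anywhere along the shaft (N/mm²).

1.24 N/mm²

Compatibility: T_A·a/J_AC = T_B·b/J_CB with T_A + T_B = T₀.
J_AC = 1.43×10^-6 m⁴, J_CB = 1.17×10^-6 m⁴, so T_A = T₀·(J_AC/a)/((J_AC/a)+(J_CB/b)) = 57.48 N·m, T_B = 20.62 N·m.
τ in each portion: τ_AC = 1.24×10^6 Pa, τ_CB = 5.17×10^5 Pa; maximum is in AC.
τ_max = T_AC·r/J = 57.48·0.0309/1.43×10^-6 = 1.240×10^6 Pa.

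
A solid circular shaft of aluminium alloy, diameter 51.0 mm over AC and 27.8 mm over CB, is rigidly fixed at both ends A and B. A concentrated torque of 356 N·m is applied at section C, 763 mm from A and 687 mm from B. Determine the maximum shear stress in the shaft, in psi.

Compatibility: T_A·a/J_AC = T_B·b/J_CB with T_A + T_B = T₀.
J_AC = 6.64×10^-7 m⁴, J_CB = 5.86×10^-8 m⁴, so T_A = T₀·(J_AC/a)/((J_AC/a)+(J_CB/b)) = 324.2 N·m, T_B = 31.79 N·m.
τ in each portion: τ_AC = 1.24×10^7 Pa, τ_CB = 7.54×10^6 Pa; maximum is in AC.
τ_max = T_AC·r/J = 324.2·0.0255/6.64×10^-7 = 1.245×10^7 Pa.

1810 psi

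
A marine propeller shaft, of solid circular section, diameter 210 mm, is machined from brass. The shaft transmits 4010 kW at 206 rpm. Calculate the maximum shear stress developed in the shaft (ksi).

ω = 2π·206/60 = 21.57 rad/s, so T = P/ω = 4010×10³ / 21.57 = 185900 N·m.
J = πd⁴/32 = π(0.210)⁴/32 = 1.909×10^-4 m⁴.
τ_max = T·r/J = 185900 × 0.105 / 1.909×10^-4 = 1.022×10^8 Pa.

14.8 ksi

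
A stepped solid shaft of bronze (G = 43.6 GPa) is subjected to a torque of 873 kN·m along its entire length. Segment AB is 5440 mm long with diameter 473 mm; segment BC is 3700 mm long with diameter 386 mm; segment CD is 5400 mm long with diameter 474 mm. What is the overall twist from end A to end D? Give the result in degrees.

4.47°

J_AB = π(0.473)⁴/32 = 4.91×10^-3 m⁴; J_BC = π(0.386)⁴/32 = 2.18×10^-3 m⁴; J_CD = π(0.474)⁴/32 = 4.96×10^-3 m⁴.
θ = (T/G)·Σ L_i/J_i = (873000/43.6×10⁹)·(5.44/4.91×10^-3 + 3.70/2.18×10^-3 + 5.40/4.96×10^-3) = 0.07798 rad.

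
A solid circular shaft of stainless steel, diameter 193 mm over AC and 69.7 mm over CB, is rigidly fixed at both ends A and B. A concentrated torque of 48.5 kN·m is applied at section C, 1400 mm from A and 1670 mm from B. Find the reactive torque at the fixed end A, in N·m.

Compatibility: T_A·a/J_AC = T_B·b/J_CB with T_A + T_B = T₀.
J_AC = 1.36×10^-4 m⁴, J_CB = 2.32×10^-6 m⁴, so T_A = T₀·(J_AC/a)/((J_AC/a)+(J_CB/b)) = 47820 N·m, T_B = 681.9 N·m.

47800 N·m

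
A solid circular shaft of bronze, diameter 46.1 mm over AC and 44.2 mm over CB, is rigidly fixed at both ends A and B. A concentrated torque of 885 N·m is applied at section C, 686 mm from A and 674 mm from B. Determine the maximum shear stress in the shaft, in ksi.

Compatibility: T_A·a/J_AC = T_B·b/J_CB with T_A + T_B = T₀.
J_AC = 4.43×10^-7 m⁴, J_CB = 3.75×10^-7 m⁴, so T_A = T₀·(J_AC/a)/((J_AC/a)+(J_CB/b)) = 475.8 N·m, T_B = 409.2 N·m.
τ in each portion: τ_AC = 2.47×10^7 Pa, τ_CB = 2.41×10^7 Pa; maximum is in AC.
τ_max = T_AC·r/J = 475.8·0.0231/4.43×10^-7 = 2.473×10^7 Pa.

3.59 ksi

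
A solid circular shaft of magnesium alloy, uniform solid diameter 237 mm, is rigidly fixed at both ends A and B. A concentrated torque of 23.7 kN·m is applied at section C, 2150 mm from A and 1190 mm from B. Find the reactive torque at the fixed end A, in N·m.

With uniform GJ and both ends fixed, compatibility θ_AC = θ_CB gives T_A·a = T_B·b, together with T_A + T_B = T₀.
T_A = T₀·b/(a+b) = 23700·1190/3340 = 8444 N·m; T_B = 15260 N·m.

8440 N·m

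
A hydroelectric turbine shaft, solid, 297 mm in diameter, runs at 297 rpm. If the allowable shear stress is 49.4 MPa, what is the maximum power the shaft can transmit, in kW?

7900 kW

J = πd⁴/32 = π(0.297)⁴/32 = 7.639×10^-4 m⁴.
T_max = τ_allow·J/r = 4.94×10^7 × 7.639×10^-4 / 0.148 = 254100 N·m.
ω = 2π·297/60 = 31.10 rad/s, so P_max = T_max·ω = 7.903×10^6 W.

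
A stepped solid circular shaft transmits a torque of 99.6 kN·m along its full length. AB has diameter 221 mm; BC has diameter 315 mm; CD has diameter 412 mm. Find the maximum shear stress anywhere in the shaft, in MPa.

Under the same torque, τ_max = 16T/(πd³) is largest where d is smallest — segment AB (d = 221 mm).
τ_max = 16·99600/(π·(0.221)³) = 4.700×10^7 Pa.

47.0 MPa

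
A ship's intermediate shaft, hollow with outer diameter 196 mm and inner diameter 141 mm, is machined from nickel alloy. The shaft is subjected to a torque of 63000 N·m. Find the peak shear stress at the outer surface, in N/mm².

58.2 N/mm²

J = π(d_o⁴ − d_i⁴)/32 = π(0.196⁴ − 0.141⁴)/32 = 1.061×10^-4 m⁴.
τ_max = T·r/J = 63000 × 0.0980 / 1.061×10^-4 = 5.820×10^7 Pa.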